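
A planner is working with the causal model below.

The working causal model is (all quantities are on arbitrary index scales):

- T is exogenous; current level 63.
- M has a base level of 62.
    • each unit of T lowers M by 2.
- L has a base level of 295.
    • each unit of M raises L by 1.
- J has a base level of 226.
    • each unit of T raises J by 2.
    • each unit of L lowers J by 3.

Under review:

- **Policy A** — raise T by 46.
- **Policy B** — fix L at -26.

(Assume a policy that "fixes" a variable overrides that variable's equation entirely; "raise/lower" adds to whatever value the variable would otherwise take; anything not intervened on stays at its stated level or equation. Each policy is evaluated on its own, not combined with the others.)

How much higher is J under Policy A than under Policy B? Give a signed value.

-403

Policy A (T + 46):
  T = 63 + 46 = 109
  M = 62 − 2·109 = -156
  L = 295 + (-156) = 139
  J = 226 + 2·109 − 3·139 = 27
Policy B (L := -26):
  T = 63
  M = 62 − 2·63 = -64
  L = -26
  J = 226 + 2·63 − 3·(-26) = 430
J: 27 − 430 = -403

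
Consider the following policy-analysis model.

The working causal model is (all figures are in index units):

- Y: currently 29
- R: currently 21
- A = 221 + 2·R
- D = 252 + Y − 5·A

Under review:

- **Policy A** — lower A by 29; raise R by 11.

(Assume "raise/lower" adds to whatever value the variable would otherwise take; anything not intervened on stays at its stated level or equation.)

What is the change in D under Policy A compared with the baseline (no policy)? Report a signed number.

35

Baseline:
  Y = 29
  R = 21
  A = 221 + 2·21 = 263
  D = 252 + 29 − 5·263 = -1034
Policy A (A − 29, R + 11):
  Y = 29
  R = 21 + 11 = 32
  A = 221 + 2·32 (−29 from intervention) = 256
  D = 252 + 29 − 5·256 = -999
Change in D: -999 − (-1034) = 35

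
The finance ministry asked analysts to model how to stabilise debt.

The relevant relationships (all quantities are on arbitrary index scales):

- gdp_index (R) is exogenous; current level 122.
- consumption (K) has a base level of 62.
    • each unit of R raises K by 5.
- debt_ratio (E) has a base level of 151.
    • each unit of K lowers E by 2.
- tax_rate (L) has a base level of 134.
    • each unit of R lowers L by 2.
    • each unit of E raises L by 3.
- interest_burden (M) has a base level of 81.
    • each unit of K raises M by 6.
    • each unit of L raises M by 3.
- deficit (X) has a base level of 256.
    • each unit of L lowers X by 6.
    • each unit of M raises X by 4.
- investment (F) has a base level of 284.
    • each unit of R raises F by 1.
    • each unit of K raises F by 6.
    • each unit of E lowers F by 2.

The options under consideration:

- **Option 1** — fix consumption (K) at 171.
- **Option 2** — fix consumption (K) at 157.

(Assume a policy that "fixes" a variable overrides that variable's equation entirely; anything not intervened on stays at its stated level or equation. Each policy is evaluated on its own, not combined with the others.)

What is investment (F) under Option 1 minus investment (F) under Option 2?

140

Option 1 (K := 171):
  R = 122
  K = 171
  E = 151 − 2·171 = -191
  F = 284 + 122 + 6·171 − 2·(-191) = 1814
Option 2 (K := 157):
  R = 122
  K = 157
  E = 151 − 2·157 = -163
  F = 284 + 122 + 6·157 − 2·(-163) = 1674
F: 1814 − 1674 = 140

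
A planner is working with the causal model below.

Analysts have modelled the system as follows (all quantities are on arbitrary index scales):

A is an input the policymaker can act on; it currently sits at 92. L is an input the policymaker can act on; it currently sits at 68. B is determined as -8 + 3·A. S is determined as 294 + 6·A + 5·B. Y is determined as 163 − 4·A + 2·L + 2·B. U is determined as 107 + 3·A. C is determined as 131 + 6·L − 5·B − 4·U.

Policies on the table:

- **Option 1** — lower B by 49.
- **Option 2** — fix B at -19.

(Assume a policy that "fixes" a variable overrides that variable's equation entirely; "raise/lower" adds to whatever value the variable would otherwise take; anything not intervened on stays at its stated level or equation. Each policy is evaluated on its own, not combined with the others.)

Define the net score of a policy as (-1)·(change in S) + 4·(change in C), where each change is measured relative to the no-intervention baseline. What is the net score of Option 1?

1225

Baseline:
  A = 92
  L = 68
  B = -8 + 3·92 = 268
  S = 294 + 6·92 + 5·268 = 2186
  U = 107 + 3·92 = 383
  C = 131 + 6·68 − 5·268 − 4·383 = -2333
Option 1 (B − 49):
  A = 92
  L = 68
  B = -8 + 3·92 (−49 from intervention) = 219
  S = 294 + 6·92 + 5·219 = 1941
  U = 107 + 3·92 = 383
  C = 131 + 6·68 − 5·219 − 4·383 = -2088
ΔS = 1941 − 2186 = -245; ΔC = -2088 − (-2333) = 245
Score = (-1)·(-245) + 4·245 = 1225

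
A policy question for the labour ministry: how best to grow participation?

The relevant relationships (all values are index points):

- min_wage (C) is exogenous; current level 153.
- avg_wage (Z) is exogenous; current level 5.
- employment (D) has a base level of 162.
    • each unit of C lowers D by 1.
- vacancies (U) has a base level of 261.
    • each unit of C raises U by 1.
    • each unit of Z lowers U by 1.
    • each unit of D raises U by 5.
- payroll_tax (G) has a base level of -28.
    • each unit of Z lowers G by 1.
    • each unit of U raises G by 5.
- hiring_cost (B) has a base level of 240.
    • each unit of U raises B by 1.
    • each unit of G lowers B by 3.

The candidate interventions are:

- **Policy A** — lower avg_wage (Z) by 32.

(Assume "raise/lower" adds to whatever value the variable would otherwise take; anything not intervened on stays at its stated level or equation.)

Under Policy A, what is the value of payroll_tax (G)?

Policy A (Z − 32):
  C = 153
  Z = 5 − 32 = -27
  D = 162 − 153 = 9
  U = 261 + 153 − (-27) + 5·9 = 486
  G = -28 − (-27) + 5·486 = 2429

2429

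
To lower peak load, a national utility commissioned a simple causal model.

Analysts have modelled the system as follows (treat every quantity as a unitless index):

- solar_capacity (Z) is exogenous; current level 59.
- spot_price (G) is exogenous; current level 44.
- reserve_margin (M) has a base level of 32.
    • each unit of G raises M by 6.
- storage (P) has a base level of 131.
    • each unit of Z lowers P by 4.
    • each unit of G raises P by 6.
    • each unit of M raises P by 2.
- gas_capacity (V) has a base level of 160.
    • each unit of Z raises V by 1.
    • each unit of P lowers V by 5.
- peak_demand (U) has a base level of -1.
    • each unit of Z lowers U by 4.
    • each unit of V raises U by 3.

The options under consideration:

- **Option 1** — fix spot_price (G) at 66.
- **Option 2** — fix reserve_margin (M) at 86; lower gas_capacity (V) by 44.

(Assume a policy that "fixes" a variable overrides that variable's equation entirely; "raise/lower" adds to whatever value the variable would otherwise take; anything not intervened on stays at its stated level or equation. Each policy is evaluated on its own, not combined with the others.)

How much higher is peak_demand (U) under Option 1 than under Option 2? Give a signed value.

Option 1 (G := 66):
  Z = 59
  G = 66
  M = 32 + 6·66 = 428
  P = 131 − 4·59 + 6·66 + 2·428 = 1147
  V = 160 + 59 − 5·1147 = -5516
  U = -1 − 4·59 + 3·(-5516) = -16785
Option 2 (M := 86, V − 44):
  Z = 59
  G = 44
  M = 86
  P = 131 − 4·59 + 6·44 + 2·86 = 331
  V = 160 + 59 − 5·331 (−44 from intervention) = -1480
  U = -1 − 4·59 + 3·(-1480) = -4677
U: -16785 − (-4677) = -12108

-12108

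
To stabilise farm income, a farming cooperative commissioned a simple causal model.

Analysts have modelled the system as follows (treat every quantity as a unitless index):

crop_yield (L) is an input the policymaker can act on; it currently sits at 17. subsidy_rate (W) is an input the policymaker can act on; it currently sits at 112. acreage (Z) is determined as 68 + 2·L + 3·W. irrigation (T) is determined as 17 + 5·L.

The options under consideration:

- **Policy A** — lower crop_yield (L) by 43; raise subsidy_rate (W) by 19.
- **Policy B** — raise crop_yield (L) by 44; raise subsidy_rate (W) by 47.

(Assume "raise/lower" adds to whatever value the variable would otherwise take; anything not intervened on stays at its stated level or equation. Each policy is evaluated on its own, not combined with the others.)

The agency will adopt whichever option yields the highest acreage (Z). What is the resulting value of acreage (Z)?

Policy A (L − 43, W + 19):
  L = 17 − 43 = -26
  W = 112 + 19 = 131
  Z = 68 + 2·(-26) + 3·131 = 409
Policy B (L + 44, W + 47):
  L = 17 + 44 = 61
  W = 112 + 47 = 159
  Z = 68 + 2·61 + 3·159 = 667
Comparing — Policy A: Z=409, Policy B: Z=667. Highest is 667 (Policy B).

667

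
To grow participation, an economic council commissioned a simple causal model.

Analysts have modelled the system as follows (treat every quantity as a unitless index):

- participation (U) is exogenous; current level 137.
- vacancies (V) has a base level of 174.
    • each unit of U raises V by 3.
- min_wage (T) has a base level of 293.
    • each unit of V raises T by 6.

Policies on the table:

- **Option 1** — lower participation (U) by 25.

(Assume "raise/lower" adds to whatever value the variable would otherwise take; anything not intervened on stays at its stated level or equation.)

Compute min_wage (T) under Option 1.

3353

Option 1 (U − 25):
  U = 137 − 25 = 112
  V = 174 + 3·112 = 510
  T = 293 + 6·510 = 3353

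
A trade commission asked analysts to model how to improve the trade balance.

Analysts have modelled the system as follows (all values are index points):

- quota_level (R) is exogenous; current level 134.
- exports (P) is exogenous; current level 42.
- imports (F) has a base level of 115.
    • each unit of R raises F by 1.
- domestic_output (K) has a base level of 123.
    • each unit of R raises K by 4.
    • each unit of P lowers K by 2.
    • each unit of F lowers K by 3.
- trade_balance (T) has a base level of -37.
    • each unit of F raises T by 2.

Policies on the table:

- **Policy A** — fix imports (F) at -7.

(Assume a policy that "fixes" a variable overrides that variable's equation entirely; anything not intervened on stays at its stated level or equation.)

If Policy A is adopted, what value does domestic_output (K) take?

596

Policy A (F := -7):
  R = 134
  P = 42
  F = -7
  K = 123 + 4·134 − 2·42 − 3·(-7) = 596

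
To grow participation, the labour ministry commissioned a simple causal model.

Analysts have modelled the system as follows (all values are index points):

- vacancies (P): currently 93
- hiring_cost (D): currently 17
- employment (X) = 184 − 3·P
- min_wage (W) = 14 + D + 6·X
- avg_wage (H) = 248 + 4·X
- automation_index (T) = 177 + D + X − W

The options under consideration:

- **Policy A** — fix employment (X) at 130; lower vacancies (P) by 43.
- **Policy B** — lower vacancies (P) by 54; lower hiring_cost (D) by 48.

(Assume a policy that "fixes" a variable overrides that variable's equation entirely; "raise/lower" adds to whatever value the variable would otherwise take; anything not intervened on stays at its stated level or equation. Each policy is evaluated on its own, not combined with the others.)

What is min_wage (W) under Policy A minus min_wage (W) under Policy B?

Policy A (X := 130, P − 43):
  P = 93 − 43 = 50
  D = 17
  X = 130
  W = 14 + 17 + 6·130 = 811
Policy B (P − 54, D − 48):
  P = 93 − 54 = 39
  D = 17 − 48 = -31
  X = 184 − 3·39 = 67
  W = 14 + (-31) + 6·67 = 385
W: 811 − 385 = 426

426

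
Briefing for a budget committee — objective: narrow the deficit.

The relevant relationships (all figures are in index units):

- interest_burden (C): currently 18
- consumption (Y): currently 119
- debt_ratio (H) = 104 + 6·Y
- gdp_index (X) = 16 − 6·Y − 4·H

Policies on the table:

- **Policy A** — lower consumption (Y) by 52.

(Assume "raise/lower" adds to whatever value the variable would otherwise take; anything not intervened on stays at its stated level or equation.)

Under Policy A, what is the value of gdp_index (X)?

Policy A (Y − 52):
  Y = 119 − 52 = 67
  H = 104 + 6·67 = 506
  X = 16 − 6·67 − 4·506 = -2410

-2410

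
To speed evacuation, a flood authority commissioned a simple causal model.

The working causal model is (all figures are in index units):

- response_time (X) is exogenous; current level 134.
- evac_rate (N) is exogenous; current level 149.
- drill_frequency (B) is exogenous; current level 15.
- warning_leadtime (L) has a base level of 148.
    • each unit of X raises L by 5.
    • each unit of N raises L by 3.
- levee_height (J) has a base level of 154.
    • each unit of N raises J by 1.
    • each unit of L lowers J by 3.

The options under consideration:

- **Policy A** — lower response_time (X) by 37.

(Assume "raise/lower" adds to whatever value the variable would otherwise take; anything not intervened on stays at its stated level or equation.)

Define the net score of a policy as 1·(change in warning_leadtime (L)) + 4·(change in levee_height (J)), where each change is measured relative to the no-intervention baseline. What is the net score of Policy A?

2035

Baseline:
  X = 134
  N = 149
  L = 148 + 5·134 + 3·149 = 1265
  J = 154 + 149 − 3·1265 = -3492
Policy A (X − 37):
  X = 134 − 37 = 97
  N = 149
  L = 148 + 5·97 + 3·149 = 1080
  J = 154 + 149 − 3·1080 = -2937
ΔL = 1080 − 1265 = -185; ΔJ = -2937 − (-3492) = 555
Score = 1·(-185) + 4·555 = 2035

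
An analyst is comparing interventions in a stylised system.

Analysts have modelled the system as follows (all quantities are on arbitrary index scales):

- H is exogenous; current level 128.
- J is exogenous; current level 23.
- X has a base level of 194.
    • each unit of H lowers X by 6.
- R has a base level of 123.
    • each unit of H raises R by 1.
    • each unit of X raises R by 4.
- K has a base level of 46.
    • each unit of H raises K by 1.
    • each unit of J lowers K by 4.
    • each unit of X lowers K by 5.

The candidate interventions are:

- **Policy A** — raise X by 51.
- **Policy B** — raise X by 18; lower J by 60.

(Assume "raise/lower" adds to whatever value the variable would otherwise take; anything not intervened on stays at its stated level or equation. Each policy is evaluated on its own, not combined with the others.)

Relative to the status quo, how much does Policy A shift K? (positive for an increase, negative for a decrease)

-255

Baseline:
  H = 128
  J = 23
  X = 194 − 6·128 = -574
  K = 46 + 128 − 4·23 − 5·(-574) = 2952
Policy A (X + 51):
  H = 128
  J = 23
  X = 194 − 6·128 (+51 from intervention) = -523
  K = 46 + 128 − 4·23 − 5·(-523) = 2697
Change in K: 2697 − 2952 = -255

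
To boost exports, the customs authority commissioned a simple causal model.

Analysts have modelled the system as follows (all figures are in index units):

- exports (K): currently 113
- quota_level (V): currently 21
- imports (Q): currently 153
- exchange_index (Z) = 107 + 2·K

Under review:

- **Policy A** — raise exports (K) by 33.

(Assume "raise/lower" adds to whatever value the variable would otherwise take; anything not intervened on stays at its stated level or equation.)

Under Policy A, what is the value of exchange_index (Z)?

Policy A (K + 33):
  K = 113 + 33 = 146
  Z = 107 + 2·146 = 399

399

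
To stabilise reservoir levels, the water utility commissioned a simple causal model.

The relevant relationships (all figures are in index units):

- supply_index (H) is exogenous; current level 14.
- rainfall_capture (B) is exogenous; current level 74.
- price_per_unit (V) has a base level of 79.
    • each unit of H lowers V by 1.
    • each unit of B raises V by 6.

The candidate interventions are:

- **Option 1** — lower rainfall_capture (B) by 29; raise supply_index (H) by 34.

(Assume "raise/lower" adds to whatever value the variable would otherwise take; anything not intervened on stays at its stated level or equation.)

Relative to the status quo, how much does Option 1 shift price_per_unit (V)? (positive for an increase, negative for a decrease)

Baseline:
  H = 14
  B = 74
  V = 79 − 14 + 6·74 = 509
Option 1 (B − 29, H + 34):
  H = 14 + 34 = 48
  B = 74 − 29 = 45
  V = 79 − 48 + 6·45 = 301
Change in V: 301 − 509 = -208

-208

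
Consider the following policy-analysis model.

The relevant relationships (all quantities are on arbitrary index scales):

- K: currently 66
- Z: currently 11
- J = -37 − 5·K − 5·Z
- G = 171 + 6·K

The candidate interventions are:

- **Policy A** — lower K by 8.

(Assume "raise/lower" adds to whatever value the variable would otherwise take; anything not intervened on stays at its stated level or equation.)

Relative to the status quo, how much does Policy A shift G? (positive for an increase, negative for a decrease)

-48

Baseline:
  K = 66
  G = 171 + 6·66 = 567
Policy A (K − 8):
  K = 66 − 8 = 58
  G = 171 + 6·58 = 519
Change in G: 519 − 567 = -48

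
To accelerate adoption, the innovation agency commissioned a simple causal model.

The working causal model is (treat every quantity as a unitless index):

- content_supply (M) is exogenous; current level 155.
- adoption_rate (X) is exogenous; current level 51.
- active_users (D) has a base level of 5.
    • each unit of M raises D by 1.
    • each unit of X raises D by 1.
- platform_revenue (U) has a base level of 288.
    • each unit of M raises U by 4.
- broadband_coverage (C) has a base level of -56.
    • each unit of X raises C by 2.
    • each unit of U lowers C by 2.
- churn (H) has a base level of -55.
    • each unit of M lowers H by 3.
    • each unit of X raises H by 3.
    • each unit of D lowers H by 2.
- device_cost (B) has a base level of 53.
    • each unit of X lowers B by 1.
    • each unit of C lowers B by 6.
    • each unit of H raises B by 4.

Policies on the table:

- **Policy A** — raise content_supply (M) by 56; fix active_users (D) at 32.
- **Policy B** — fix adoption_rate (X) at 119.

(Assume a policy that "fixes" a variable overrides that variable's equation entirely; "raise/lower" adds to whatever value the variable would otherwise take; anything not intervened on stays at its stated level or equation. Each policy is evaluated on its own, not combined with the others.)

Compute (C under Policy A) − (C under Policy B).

-584

Policy A (M + 56, D := 32):
  M = 155 + 56 = 211
  X = 51
  U = 288 + 4·211 = 1132
  C = -56 + 2·51 − 2·1132 = -2218
Policy B (X := 119):
  M = 155
  X = 119
  U = 288 + 4·155 = 908
  C = -56 + 2·119 − 2·908 = -1634
C: -2218 − (-1634) = -584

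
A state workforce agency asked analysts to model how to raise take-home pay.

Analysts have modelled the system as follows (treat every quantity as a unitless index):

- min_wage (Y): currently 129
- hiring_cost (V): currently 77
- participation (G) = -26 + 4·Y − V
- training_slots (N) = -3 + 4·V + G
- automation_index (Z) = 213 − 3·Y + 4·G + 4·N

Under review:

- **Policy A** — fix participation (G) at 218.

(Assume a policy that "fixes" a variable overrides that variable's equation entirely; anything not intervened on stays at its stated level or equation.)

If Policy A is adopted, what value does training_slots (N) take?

523

Policy A (G := 218):
  Y = 129
  V = 77
  G = 218
  N = -3 + 4·77 + 218 = 523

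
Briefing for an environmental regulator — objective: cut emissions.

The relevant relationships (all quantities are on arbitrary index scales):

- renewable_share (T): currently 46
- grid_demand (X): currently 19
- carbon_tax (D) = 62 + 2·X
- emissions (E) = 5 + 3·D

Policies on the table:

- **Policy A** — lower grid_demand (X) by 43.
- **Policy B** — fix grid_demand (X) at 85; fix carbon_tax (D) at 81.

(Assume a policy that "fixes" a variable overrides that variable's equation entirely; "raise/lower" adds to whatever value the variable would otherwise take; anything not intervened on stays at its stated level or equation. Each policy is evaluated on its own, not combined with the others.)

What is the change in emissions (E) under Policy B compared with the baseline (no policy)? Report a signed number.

Baseline:
  X = 19
  D = 62 + 2·19 = 100
  E = 5 + 3·100 = 305
Policy B (X := 85, D := 81):
  X = 85
  D = 81
  E = 5 + 3·81 = 248
Change in E: 248 − 305 = -57

-57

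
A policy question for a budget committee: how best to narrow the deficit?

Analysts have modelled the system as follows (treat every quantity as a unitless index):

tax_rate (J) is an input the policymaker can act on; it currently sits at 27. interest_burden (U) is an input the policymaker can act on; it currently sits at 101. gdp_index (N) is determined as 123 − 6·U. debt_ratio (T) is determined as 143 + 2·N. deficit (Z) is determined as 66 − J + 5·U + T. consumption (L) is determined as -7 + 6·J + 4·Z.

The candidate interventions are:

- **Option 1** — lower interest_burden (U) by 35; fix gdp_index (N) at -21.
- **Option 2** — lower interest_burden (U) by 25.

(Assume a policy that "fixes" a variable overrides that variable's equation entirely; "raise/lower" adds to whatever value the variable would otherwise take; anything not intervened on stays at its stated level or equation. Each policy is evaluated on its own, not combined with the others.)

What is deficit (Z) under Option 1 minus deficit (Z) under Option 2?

Option 1 (U − 35, N := -21):
  J = 27
  U = 101 − 35 = 66
  N = -21
  T = 143 + 2·(-21) = 101
  Z = 66 − 27 + 5·66 + 101 = 470
Option 2 (U − 25):
  J = 27
  U = 101 − 25 = 76
  N = 123 − 6·76 = -333
  T = 143 + 2·(-333) = -523
  Z = 66 − 27 + 5·76 + (-523) = -104
Z: 470 − (-104) = 574

574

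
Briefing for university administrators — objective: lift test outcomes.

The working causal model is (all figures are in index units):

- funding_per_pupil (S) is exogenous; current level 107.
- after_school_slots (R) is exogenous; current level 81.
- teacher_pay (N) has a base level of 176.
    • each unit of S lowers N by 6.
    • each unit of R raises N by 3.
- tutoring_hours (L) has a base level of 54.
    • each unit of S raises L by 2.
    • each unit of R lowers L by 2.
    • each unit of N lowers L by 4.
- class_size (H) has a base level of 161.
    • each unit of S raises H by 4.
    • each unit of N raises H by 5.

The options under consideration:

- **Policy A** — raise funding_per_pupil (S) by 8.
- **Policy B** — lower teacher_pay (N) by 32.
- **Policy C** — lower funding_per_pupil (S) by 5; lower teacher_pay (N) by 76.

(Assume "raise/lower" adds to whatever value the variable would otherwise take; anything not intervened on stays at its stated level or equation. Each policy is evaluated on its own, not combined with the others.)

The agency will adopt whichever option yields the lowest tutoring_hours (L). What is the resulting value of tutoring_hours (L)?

Policy A (S + 8):
  S = 107 + 8 = 115
  R = 81
  N = 176 − 6·115 + 3·81 = -271
  L = 54 + 2·115 − 2·81 − 4·(-271) = 1206
Policy B (N − 32):
  S = 107
  R = 81
  N = 176 − 6·107 + 3·81 (−32 from intervention) = -255
  L = 54 + 2·107 − 2·81 − 4·(-255) = 1126
Policy C (S − 5, N − 76):
  S = 107 − 5 = 102
  R = 81
  N = 176 − 6·102 + 3·81 (−76 from intervention) = -269
  L = 54 + 2·102 − 2·81 − 4·(-269) = 1172
Comparing — Policy A: L=1206, Policy B: L=1126, Policy C: L=1172. Lowest is 1126 (Policy B).

1126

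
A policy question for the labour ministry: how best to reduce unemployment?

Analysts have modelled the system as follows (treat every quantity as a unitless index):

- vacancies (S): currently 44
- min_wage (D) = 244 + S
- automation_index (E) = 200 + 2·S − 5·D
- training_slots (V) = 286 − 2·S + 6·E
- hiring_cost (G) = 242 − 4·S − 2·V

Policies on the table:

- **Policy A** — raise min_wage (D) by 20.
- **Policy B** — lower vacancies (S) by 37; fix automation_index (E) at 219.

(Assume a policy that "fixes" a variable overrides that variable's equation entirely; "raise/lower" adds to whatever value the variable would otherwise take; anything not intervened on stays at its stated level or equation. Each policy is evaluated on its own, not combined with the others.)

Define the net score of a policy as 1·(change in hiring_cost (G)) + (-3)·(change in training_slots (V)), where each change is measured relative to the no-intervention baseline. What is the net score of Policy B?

-41352

Baseline:
  S = 44
  D = 244 + 44 = 288
  E = 200 + 2·44 − 5·288 = -1152
  V = 286 − 2·44 + 6·(-1152) = -6714
  G = 242 − 4·44 − 2·(-6714) = 13494
Policy B (S − 37, E := 219):
  S = 44 − 37 = 7
  D = 244 + 7 = 251
  E = 219
  V = 286 − 2·7 + 6·219 = 1586
  G = 242 − 4·7 − 2·1586 = -2958
ΔG = -2958 − 13494 = -16452; ΔV = 1586 − (-6714) = 8300
Score = 1·(-16452) + (-3)·8300 = -41352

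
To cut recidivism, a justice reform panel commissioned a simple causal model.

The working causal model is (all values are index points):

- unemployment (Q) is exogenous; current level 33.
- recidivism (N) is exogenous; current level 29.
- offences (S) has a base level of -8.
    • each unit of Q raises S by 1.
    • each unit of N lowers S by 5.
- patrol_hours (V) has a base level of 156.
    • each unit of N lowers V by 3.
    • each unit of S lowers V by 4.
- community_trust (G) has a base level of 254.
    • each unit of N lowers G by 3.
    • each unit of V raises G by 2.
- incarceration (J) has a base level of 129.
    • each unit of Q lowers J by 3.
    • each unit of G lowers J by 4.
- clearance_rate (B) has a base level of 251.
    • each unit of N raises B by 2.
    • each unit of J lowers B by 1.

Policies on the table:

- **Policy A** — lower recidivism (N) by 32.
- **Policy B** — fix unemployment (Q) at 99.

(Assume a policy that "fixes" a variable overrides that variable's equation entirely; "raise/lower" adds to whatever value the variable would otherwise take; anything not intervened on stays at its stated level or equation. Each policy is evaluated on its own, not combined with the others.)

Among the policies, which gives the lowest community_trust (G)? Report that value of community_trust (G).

273

Policy A (N − 32):
  Q = 33
  N = 29 − 32 = -3
  S = -8 + 33 − 5·(-3) = 40
  V = 156 − 3·(-3) − 4·40 = 5
  G = 254 − 3·(-3) + 2·5 = 273
Policy B (Q := 99):
  Q = 99
  N = 29
  S = -8 + 99 − 5·29 = -54
  V = 156 − 3·29 − 4·(-54) = 285
  G = 254 − 3·29 + 2·285 = 737
Comparing — Policy A: G=273, Policy B: G=737. Lowest is 273 (Policy A).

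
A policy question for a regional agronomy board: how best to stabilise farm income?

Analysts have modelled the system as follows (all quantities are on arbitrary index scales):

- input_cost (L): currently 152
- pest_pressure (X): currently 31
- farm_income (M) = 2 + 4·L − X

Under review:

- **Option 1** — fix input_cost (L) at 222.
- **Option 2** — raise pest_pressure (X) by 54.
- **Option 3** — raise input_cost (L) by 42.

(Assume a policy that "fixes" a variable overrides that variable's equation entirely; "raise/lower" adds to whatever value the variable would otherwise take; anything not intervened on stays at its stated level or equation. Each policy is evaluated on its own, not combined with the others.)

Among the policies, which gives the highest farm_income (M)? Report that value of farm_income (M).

859

Option 1 (L := 222):
  L = 222
  X = 31
  M = 2 + 4·222 − 31 = 859
Option 2 (X + 54):
  L = 152
  X = 31 + 54 = 85
  M = 2 + 4·152 − 85 = 525
Option 3 (L + 42):
  L = 152 + 42 = 194
  X = 31
  M = 2 + 4·194 − 31 = 747
Comparing — Option 1: M=859, Option 2: M=525, Option 3: M=747. Highest is 859 (Option 1).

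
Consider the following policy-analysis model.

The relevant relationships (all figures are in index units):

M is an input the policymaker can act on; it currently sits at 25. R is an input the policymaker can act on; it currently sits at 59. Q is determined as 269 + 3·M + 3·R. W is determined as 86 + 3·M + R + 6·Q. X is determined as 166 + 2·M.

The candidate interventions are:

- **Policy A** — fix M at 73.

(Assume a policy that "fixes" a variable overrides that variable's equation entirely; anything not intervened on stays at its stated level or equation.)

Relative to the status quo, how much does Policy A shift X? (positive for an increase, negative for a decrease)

96

Baseline:
  M = 25
  X = 166 + 2·25 = 216
Policy A (M := 73):
  M = 73
  X = 166 + 2·73 = 312
Change in X: 312 − 216 = 96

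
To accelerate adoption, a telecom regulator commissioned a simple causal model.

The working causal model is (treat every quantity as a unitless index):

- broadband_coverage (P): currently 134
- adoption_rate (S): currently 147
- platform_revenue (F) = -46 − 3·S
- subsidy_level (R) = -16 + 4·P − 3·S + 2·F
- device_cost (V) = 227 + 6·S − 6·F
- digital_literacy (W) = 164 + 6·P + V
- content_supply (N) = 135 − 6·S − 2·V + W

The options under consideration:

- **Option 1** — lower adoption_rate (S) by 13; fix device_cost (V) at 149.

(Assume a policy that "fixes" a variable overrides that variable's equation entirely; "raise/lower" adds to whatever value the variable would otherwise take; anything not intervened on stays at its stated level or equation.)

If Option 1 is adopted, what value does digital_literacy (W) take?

Option 1 (S − 13, V := 149):
  P = 134
  S = 147 − 13 = 134
  F = -46 − 3·134 = -448
  V = 149
  W = 164 + 6·134 + 149 = 1117

1117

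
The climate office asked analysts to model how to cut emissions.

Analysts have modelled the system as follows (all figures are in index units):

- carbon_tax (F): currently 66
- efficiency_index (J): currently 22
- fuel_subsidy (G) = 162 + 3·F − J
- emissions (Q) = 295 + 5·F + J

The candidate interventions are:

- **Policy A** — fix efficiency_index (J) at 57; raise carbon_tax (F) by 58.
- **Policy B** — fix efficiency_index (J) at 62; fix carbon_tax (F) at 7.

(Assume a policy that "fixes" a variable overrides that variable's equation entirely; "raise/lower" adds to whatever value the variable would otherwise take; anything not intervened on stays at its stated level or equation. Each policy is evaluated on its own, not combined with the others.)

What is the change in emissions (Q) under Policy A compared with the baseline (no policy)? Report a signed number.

Baseline:
  F = 66
  J = 22
  Q = 295 + 5·66 + 22 = 647
Policy A (J := 57, F + 58):
  F = 66 + 58 = 124
  J = 57
  Q = 295 + 5·124 + 57 = 972
Change in Q: 972 − 647 = 325

325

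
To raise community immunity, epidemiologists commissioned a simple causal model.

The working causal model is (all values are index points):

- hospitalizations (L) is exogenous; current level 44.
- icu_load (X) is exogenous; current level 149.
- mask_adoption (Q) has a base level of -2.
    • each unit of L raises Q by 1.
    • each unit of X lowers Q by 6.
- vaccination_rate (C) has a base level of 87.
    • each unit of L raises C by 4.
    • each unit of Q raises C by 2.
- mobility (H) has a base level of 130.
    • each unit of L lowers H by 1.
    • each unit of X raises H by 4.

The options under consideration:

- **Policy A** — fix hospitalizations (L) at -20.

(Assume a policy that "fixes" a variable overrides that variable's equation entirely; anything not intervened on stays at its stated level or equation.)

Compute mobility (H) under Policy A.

Policy A (L := -20):
  L = -20
  X = 149
  H = 130 − (-20) + 4·149 = 746

746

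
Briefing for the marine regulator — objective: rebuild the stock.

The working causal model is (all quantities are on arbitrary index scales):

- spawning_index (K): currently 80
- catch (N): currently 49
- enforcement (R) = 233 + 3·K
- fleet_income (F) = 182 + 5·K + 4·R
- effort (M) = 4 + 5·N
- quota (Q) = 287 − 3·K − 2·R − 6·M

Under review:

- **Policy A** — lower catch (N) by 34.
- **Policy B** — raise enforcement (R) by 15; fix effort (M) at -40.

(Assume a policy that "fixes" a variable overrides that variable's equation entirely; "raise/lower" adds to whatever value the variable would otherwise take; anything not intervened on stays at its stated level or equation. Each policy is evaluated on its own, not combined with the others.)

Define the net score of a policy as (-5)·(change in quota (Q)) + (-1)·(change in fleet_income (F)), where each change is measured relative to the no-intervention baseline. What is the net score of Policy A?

-5100

Baseline:
  K = 80
  N = 49
  R = 233 + 3·80 = 473
  F = 182 + 5·80 + 4·473 = 2474
  M = 4 + 5·49 = 249
  Q = 287 − 3·80 − 2·473 − 6·249 = -2393
Policy A (N − 34):
  K = 80
  N = 49 − 34 = 15
  R = 233 + 3·80 = 473
  F = 182 + 5·80 + 4·473 = 2474
  M = 4 + 5·15 = 79
  Q = 287 − 3·80 − 2·473 − 6·79 = -1373
ΔQ = -1373 − (-2393) = 1020; ΔF = 2474 − 2474 = 0
Score = (-5)·1020 + (-1)·0 = -5100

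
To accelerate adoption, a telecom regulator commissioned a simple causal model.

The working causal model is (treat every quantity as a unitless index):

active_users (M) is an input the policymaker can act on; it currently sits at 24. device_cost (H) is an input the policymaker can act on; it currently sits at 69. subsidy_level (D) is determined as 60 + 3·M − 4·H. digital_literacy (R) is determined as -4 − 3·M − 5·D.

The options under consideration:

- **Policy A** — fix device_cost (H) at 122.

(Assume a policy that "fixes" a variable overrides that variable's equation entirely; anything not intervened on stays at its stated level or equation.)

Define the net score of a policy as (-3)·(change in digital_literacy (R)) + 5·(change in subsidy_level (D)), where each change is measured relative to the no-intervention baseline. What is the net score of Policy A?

-4240

Baseline:
  M = 24
  H = 69
  D = 60 + 3·24 − 4·69 = -144
  R = -4 − 3·24 − 5·(-144) = 644
Policy A (H := 122):
  M = 24
  H = 122
  D = 60 + 3·24 − 4·122 = -356
  R = -4 − 3·24 − 5·(-356) = 1704
ΔR = 1704 − 644 = 1060; ΔD = -356 − (-144) = -212
Score = (-3)·1060 + 5·(-212) = -4240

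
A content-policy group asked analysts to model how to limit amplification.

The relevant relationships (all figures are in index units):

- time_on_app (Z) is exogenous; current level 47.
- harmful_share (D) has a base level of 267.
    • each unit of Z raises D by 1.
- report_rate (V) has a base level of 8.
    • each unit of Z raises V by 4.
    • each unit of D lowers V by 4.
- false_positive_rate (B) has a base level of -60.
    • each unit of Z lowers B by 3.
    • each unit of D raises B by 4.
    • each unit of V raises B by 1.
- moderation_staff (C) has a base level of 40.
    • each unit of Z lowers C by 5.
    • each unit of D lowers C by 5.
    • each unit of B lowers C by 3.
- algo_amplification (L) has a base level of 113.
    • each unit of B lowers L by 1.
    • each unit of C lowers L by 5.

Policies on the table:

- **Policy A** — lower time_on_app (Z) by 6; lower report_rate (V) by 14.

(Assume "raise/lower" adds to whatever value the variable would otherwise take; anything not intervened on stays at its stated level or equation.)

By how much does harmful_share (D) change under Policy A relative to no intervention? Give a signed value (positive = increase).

Baseline:
  Z = 47
  D = 267 + 47 = 314
Policy A (Z − 6, V − 14):
  Z = 47 − 6 = 41
  D = 267 + 41 = 308
Change in D: 308 − 314 = -6

-6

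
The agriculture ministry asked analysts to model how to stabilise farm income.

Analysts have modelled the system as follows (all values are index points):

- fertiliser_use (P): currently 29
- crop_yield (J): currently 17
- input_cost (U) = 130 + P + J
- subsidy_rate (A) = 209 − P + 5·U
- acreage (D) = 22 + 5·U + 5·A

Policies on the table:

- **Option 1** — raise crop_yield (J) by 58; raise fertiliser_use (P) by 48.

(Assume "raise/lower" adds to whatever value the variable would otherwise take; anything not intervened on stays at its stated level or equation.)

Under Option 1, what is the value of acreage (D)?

Option 1 (J + 58, P + 48):
  P = 29 + 48 = 77
  J = 17 + 58 = 75
  U = 130 + 77 + 75 = 282
  A = 209 − 77 + 5·282 = 1542
  D = 22 + 5·282 + 5·1542 = 9142

9142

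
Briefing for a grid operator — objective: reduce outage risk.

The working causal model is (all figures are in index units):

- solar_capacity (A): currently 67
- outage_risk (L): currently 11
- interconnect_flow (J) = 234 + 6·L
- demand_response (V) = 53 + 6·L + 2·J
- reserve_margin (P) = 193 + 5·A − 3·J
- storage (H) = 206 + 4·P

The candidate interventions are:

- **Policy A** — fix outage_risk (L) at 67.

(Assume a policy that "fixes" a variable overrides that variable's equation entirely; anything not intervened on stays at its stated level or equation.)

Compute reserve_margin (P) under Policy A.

-1380

Policy A (L := 67):
  A = 67
  L = 67
  J = 234 + 6·67 = 636
  P = 193 + 5·67 − 3·636 = -1380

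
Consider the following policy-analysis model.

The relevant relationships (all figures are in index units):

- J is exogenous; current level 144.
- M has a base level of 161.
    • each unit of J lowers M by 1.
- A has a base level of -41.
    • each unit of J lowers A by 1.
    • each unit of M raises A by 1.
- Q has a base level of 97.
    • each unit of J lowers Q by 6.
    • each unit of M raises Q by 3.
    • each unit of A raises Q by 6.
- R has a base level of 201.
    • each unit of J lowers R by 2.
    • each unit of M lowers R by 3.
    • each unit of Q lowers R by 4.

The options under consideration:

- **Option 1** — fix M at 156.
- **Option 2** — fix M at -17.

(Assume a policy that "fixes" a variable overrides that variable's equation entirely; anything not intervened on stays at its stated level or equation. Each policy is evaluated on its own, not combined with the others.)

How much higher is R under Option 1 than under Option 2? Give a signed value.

-6747

Option 1 (M := 156):
  J = 144
  M = 156
  A = -41 − 144 + 156 = -29
  Q = 97 − 6·144 + 3·156 + 6·(-29) = -473
  R = 201 − 2·144 − 3·156 − 4·(-473) = 1337
Option 2 (M := -17):
  J = 144
  M = -17
  A = -41 − 144 + (-17) = -202
  Q = 97 − 6·144 + 3·(-17) + 6·(-202) = -2030
  R = 201 − 2·144 − 3·(-17) − 4·(-2030) = 8084
R: 1337 − 8084 = -6747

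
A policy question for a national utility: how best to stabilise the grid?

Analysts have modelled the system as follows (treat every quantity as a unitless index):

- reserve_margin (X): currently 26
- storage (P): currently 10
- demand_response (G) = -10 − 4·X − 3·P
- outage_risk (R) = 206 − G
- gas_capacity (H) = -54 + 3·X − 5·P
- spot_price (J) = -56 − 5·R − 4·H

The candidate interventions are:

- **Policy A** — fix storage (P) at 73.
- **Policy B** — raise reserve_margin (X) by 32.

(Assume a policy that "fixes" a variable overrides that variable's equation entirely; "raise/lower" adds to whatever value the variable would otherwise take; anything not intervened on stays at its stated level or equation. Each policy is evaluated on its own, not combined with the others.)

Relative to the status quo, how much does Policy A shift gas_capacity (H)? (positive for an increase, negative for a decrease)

Baseline:
  X = 26
  P = 10
  H = -54 + 3·26 − 5·10 = -26
Policy A (P := 73):
  X = 26
  P = 73
  H = -54 + 3·26 − 5·73 = -341
Change in H: -341 − (-26) = -315

-315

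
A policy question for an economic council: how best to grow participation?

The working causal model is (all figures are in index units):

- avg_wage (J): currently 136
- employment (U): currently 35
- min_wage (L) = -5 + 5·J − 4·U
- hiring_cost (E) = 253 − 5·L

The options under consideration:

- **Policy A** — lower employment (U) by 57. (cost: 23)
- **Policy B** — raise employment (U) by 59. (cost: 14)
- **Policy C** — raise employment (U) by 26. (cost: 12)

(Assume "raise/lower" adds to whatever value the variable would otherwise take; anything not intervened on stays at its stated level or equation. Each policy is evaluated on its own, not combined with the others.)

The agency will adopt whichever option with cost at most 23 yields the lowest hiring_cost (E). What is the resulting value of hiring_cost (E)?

Policy A (U − 57):
  J = 136
  U = 35 − 57 = -22
  L = -5 + 5·136 − 4·(-22) = 763
  E = 253 − 5·763 = -3562
Policy B (U + 59):
  J = 136
  U = 35 + 59 = 94
  L = -5 + 5·136 − 4·94 = 299
  E = 253 − 5·299 = -1242
Policy C (U + 26):
  J = 136
  U = 35 + 26 = 61
  L = -5 + 5·136 − 4·61 = 431
  E = 253 − 5·431 = -1902
Comparing — Policy A: E=-3562, Policy B: E=-1242, Policy C: E=-1902. Lowest is -3562 (Policy A).

-3562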